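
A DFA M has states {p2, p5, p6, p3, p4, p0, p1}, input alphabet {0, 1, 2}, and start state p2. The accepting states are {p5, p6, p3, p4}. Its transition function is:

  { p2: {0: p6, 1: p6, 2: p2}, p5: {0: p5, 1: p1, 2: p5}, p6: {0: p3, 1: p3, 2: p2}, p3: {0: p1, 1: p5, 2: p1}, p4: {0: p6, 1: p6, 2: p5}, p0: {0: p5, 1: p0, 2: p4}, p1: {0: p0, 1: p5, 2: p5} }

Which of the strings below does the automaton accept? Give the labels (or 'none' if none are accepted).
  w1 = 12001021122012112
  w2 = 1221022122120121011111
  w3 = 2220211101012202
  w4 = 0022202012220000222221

w1, w3

w1: Trace: p2 -1-> p6 -2-> p2 -0-> p6 -0-> p3 -1-> p5 -0-> p5 -2-> p5 -1-> p1 -1-> p5 -2-> p5 -2-> p5 -0-> p5 -1-> p1 -2-> p5 -1-> p1 -1-> p5 -2-> p5  → end p5, accepted
w2: Trace: p2 -1-> p6 -2-> p2 -2-> p2 -1-> p6 -0-> p3 -2-> p1 -2-> p5 -1-> p1 -2-> p5 -2-> p5 -1-> p1 -2-> p5 -0-> p5 -1-> p1 -2-> p5 -1-> p1 -0-> p0 -1-> p0 -1-> p0 -1-> p0 -1-> p0 -1-> p0  → end p0, rejected
w3: Trace: p2 -2-> p2 -2-> p2 -2-> p2 -0-> p6 -2-> p2 -1-> p6 -1-> p3 -1-> p5 -0-> p5 -1-> p1 -0-> p0 -1-> p0 -2-> p4 -2-> p5 -0-> p5 -2-> p5  → end p5, accepted
w4: Trace: p2 -0-> p6 -0-> p3 -2-> p1 -2-> p5 -2-> p5 -0-> p5 -2-> p5 -0-> p5 -1-> p1 -2-> p5 -2-> p5 -2-> p5 -0-> p5 -0-> p5 -0-> p5 -0-> p5 -2-> p5 -2-> p5 -2-> p5 -2-> p5 -2-> p5 -1-> p1  → end p1, rejected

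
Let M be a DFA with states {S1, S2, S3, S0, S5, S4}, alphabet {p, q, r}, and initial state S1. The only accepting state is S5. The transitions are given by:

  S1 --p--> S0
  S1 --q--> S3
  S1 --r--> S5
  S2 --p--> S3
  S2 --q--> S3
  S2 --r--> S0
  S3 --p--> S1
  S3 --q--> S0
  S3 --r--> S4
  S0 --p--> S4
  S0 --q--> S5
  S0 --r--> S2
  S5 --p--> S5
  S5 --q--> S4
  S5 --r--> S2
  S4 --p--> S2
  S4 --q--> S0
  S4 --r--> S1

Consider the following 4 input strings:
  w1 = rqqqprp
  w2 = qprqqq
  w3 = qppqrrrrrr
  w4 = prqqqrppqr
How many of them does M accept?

1

w1:
  start at S1
  read 'r': S1 → S5
  read 'q': S5 → S4
  read 'q': S4 → S0
  read 'q': S0 → S5
  read 'p': S5 → S5
  read 'r': S5 → S2
  read 'p': S2 → S3
  end S3, rejected
w2:
  start at S1
  read 'q': S1 → S3
  read 'p': S3 → S1
  read 'r': S1 → S5
  read 'q': S5 → S4
  read 'q': S4 → S0
  read 'q': S0 → S5
  end S5, accepted
w3:
  start at S1
  read 'q': S1 → S3
  read 'p': S3 → S1
  read 'p': S1 → S0
  read 'q': S0 → S5
  read 'r': S5 → S2
  read 'r': S2 → S0
  read 'r': S0 → S2
  read 'r': S2 → S0
  read 'r': S0 → S2
  read 'r': S2 → S0
  end S0, rejected
w4:
  start at S1
  read 'p': S1 → S0
  read 'r': S0 → S2
  read 'q': S2 → S3
  read 'q': S3 → S0
  read 'q': S0 → S5
  read 'r': S5 → S2
  read 'p': S2 → S3
  read 'p': S3 → S1
  read 'q': S1 → S3
  read 'r': S3 → S4
  end S4, rejected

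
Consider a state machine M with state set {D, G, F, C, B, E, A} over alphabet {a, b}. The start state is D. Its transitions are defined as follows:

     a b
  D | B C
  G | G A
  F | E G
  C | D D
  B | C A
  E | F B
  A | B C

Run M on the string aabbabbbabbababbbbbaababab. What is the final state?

D → B → C → D → C → D → C → D → C → D → C → D → B → A → B → A → C → D → C → D → B → C → D → B → A → B → A

A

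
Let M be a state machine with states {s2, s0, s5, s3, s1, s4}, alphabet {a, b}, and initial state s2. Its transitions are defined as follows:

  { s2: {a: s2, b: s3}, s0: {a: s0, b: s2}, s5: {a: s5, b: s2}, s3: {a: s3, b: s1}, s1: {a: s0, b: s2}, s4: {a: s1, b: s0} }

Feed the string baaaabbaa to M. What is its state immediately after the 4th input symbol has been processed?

Trace: s2 -b-> s3 -a-> s3 -a-> s3 -a-> s3
After 4 symbols: s3.

s3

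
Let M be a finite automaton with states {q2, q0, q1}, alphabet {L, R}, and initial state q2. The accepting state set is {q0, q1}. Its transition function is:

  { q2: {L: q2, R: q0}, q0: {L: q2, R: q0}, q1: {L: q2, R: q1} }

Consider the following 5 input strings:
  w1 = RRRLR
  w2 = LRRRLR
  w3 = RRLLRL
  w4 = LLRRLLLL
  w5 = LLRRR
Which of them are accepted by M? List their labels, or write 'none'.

w1: Trace: q2 -R-> q0 -R-> q0 -R-> q0 -L-> q2 -R-> q0  → end q0, accepted
w2: Trace: q2 -L-> q2 -R-> q0 -R-> q0 -R-> q0 -L-> q2 -R-> q0  → end q0, accepted
w3: Trace: q2 -R-> q0 -R-> q0 -L-> q2 -L-> q2 -R-> q0 -L-> q2  → end q2, rejected
w4: Trace: q2 -L-> q2 -L-> q2 -R-> q0 -R-> q0 -L-> q2 -L-> q2 -L-> q2 -L-> q2  → end q2, rejected
w5: Trace: q2 -L-> q2 -L-> q2 -R-> q0 -R-> q0 -R-> q0  → end q0, accepted

w1, w2, w5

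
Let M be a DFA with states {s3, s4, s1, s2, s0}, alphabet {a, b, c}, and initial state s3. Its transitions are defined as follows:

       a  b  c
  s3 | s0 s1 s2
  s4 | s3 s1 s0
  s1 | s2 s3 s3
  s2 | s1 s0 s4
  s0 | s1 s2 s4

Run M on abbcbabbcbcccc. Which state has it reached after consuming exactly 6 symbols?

start at s3
read 'a': s3 → s0
read 'b': s0 → s2
read 'b': s2 → s0
read 'c': s0 → s4
read 'b': s4 → s1
read 'a': s1 → s2
After 6 symbols: s2.

s2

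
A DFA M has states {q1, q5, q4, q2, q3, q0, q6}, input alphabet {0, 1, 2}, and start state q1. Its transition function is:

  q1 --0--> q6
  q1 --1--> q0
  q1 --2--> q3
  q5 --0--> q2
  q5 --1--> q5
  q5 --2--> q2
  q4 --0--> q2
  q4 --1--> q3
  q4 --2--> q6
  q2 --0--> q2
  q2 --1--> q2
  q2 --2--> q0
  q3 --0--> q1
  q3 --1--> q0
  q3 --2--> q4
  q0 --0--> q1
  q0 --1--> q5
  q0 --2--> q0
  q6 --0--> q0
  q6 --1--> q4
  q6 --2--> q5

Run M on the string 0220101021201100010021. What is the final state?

q5

Trace: q1 -0-> q6 -2-> q5 -2-> q2 -0-> q2 -1-> q2 -0-> q2 -1-> q2 -0-> q2 -2-> q0 -1-> q5 -2-> q2 -0-> q2 -1-> q2 -1-> q2 -0-> q2 -0-> q2 -0-> q2 -1-> q2 -0-> q2 -0-> q2 -2-> q0 -1-> q5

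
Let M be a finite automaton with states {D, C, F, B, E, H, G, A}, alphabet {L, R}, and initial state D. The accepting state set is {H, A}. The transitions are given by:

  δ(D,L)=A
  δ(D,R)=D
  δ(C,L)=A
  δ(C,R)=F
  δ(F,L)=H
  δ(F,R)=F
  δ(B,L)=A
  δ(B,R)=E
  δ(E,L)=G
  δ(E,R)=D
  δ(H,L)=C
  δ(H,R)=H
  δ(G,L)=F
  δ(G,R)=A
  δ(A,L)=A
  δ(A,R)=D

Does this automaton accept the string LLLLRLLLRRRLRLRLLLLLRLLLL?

Yes

D → A → A → A → A → D → A → A → A → D → D → D → A → D → A → D → A → A → A → A → A → D → A → A → A → A
End state A is accepting.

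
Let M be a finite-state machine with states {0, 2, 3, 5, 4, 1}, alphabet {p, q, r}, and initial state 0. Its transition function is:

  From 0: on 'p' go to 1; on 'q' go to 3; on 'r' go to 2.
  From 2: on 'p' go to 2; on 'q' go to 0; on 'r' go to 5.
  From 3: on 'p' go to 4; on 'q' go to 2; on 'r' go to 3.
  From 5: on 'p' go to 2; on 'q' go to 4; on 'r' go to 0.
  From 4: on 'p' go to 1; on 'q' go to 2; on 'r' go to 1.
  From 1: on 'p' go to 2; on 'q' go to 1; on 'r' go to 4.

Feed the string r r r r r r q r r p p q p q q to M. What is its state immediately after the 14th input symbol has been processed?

start at 0
read 'r': 0 → 2
read 'r': 2 → 5
read 'r': 5 → 0
read 'r': 0 → 2
read 'r': 2 → 5
read 'r': 5 → 0
read 'q': 0 → 3
read 'r': 3 → 3
read 'r': 3 → 3
read 'p': 3 → 4
read 'p': 4 → 1
read 'q': 1 → 1
read 'p': 1 → 2
read 'q': 2 → 0
After 14 symbols: 0.

0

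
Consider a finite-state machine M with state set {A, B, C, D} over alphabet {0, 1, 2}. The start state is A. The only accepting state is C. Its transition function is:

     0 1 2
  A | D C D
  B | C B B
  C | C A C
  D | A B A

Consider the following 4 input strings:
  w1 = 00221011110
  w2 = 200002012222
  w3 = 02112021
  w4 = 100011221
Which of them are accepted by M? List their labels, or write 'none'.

w1: A → D → A → D → A → C → C → A → C → A → C → C  → end C, accepted
w2: A → D → A → D → A → D → A → D → B → B → B → B → B  → end B, rejected
w3: A → D → A → C → A → D → A → D → B  → end B, rejected
w4: A → C → C → C → C → A → C → C → C → A  → end A, rejected

w1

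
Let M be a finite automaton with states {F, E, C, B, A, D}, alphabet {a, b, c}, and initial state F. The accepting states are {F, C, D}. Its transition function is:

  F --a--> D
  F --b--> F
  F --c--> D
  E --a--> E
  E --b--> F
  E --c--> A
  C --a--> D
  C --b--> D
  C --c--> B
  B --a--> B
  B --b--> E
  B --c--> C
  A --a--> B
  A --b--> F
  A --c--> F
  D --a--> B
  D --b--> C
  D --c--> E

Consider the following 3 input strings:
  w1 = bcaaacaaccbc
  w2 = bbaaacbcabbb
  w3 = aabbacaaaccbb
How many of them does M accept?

w1:
  start at F
  read 'b': F → F
  read 'c': F → D
  read 'a': D → B
  read 'a': B → B
  read 'a': B → B
  read 'c': B → C
  read 'a': C → D
  read 'a': D → B
  read 'c': B → C
  read 'c': C → B
  read 'b': B → E
  read 'c': E → A
  end A, rejected
w2:
  start at F
  read 'b': F → F
  read 'b': F → F
  read 'a': F → D
  read 'a': D → B
  read 'a': B → B
  read 'c': B → C
  read 'b': C → D
  read 'c': D → E
  read 'a': E → E
  read 'b': E → F
  read 'b': F → F
  read 'b': F → F
  end F, accepted
w3:
  start at F
  read 'a': F → D
  read 'a': D → B
  read 'b': B → E
  read 'b': E → F
  read 'a': F → D
  read 'c': D → E
  read 'a': E → E
  read 'a': E → E
  read 'a': E → E
  read 'c': E → A
  read 'c': A → F
  read 'b': F → F
  read 'b': F → F
  end F, accepted

2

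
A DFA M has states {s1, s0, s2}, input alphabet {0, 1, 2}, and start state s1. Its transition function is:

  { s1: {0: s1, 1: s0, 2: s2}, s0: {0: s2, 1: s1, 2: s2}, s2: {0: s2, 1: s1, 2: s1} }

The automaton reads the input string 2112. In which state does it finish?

s1 → s2 → s1 → s0 → s2

s2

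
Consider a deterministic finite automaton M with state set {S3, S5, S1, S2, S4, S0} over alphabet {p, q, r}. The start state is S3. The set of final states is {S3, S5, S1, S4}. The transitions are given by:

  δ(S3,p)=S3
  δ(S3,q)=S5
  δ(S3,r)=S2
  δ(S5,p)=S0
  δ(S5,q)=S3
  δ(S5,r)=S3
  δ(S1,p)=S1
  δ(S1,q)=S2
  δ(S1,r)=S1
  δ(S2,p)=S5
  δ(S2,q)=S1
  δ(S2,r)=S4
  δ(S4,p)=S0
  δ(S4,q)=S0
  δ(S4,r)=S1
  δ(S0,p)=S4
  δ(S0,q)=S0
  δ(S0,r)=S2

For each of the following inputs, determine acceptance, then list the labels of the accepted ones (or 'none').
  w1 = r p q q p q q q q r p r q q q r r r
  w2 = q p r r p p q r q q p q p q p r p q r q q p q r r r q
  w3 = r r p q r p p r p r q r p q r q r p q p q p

w1: Trace: S3 -r-> S2 -p-> S5 -q-> S3 -q-> S5 -p-> S0 -q-> S0 -q-> S0 -q-> S0 -q-> S0 -r-> S2 -p-> S5 -r-> S3 -q-> S5 -q-> S3 -q-> S5 -r-> S3 -r-> S2 -r-> S4  → end S4, accepted
w2: Trace: S3 -q-> S5 -p-> S0 -r-> S2 -r-> S4 -p-> S0 -p-> S4 -q-> S0 -r-> S2 -q-> S1 -q-> S2 -p-> S5 -q-> S3 -p-> S3 -q-> S5 -p-> S0 -r-> S2 -p-> S5 -q-> S3 -r-> S2 -q-> S1 -q-> S2 -p-> S5 -q-> S3 -r-> S2 -r-> S4 -r-> S1 -q-> S2  → end S2, rejected
w3: Trace: S3 -r-> S2 -r-> S4 -p-> S0 -q-> S0 -r-> S2 -p-> S5 -p-> S0 -r-> S2 -p-> S5 -r-> S3 -q-> S5 -r-> S3 -p-> S3 -q-> S5 -r-> S3 -q-> S5 -r-> S3 -p-> S3 -q-> S5 -p-> S0 -q-> S0 -p-> S4  → end S4, accepted

w1, w3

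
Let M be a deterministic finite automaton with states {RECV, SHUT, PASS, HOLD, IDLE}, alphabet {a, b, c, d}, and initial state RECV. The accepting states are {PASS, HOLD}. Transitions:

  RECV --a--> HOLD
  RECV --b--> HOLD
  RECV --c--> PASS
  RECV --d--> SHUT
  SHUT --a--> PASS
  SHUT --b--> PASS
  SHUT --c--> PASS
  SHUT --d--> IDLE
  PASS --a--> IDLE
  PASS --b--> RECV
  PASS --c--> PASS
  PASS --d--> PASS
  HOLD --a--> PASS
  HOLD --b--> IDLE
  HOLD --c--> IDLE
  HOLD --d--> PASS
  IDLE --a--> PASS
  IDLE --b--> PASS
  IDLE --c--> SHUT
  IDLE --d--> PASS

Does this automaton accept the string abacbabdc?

RECV → HOLD → IDLE → PASS → PASS → RECV → HOLD → IDLE → PASS → PASS
End state PASS is accepting.

Yes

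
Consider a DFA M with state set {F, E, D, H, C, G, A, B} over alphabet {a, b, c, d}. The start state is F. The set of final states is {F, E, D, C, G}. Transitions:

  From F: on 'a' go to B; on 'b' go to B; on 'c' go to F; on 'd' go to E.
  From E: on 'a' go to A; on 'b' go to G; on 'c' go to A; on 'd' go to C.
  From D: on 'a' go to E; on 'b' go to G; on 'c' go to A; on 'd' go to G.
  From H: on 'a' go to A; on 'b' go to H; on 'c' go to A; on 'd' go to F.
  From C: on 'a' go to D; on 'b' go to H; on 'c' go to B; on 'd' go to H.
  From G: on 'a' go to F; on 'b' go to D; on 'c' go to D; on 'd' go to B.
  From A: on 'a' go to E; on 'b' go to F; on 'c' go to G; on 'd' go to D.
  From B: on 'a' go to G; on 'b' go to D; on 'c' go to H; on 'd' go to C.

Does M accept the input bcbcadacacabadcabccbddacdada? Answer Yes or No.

F → B → H → H → A → E → C → D → A → E → A → E → G → F → E → A → E → G → D → A → F → E → C → D → A → D → E → C → D
End state D is accepting.

Yes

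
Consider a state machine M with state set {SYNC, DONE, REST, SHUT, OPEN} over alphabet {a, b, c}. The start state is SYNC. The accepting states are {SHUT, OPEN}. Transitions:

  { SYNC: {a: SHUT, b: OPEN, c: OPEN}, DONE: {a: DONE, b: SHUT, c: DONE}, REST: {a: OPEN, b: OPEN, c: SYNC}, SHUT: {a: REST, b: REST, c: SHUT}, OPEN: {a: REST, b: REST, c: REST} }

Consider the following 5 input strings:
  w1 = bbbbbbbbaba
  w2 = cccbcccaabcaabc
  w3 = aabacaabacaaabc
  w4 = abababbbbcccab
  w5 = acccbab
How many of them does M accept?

2

w1: Trace: SYNC -b-> OPEN -b-> REST -b-> OPEN -b-> REST -b-> OPEN -b-> REST -b-> OPEN -b-> REST -a-> OPEN -b-> REST -a-> OPEN  → end OPEN, accepted
w2: Trace: SYNC -c-> OPEN -c-> REST -c-> SYNC -b-> OPEN -c-> REST -c-> SYNC -c-> OPEN -a-> REST -a-> OPEN -b-> REST -c-> SYNC -a-> SHUT -a-> REST -b-> OPEN -c-> REST  → end REST, rejected
w3: Trace: SYNC -a-> SHUT -a-> REST -b-> OPEN -a-> REST -c-> SYNC -a-> SHUT -a-> REST -b-> OPEN -a-> REST -c-> SYNC -a-> SHUT -a-> REST -a-> OPEN -b-> REST -c-> SYNC  → end SYNC, rejected
w4: Trace: SYNC -a-> SHUT -b-> REST -a-> OPEN -b-> REST -a-> OPEN -b-> REST -b-> OPEN -b-> REST -b-> OPEN -c-> REST -c-> SYNC -c-> OPEN -a-> REST -b-> OPEN  → end OPEN, accepted
w5: Trace: SYNC -a-> SHUT -c-> SHUT -c-> SHUT -c-> SHUT -b-> REST -a-> OPEN -b-> REST  → end REST, rejected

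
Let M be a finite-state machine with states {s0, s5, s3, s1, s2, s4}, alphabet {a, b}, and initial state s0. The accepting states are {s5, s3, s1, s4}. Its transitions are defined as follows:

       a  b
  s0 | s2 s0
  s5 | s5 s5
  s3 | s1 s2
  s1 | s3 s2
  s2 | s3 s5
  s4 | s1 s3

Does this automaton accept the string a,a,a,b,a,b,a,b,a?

start at s0
read 'a': s0 → s2
read 'a': s2 → s3
read 'a': s3 → s1
read 'b': s1 → s2
read 'a': s2 → s3
read 'b': s3 → s2
read 'a': s2 → s3
read 'b': s3 → s2
read 'a': s2 → s3
End state s3 is accepting.

Yes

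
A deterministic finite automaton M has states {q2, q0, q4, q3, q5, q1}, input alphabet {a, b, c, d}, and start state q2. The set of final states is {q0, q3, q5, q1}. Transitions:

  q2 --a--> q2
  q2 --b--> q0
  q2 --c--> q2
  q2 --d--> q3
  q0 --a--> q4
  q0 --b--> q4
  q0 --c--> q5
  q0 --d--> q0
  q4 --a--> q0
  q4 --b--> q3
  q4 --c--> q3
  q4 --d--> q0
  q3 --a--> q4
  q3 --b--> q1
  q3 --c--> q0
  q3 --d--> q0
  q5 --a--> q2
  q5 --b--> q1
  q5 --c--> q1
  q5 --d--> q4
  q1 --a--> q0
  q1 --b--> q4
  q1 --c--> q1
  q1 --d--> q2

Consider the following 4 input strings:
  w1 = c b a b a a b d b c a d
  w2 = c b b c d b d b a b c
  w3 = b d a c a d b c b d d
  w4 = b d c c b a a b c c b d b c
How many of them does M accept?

4

w1: Trace: q2 -c-> q2 -b-> q0 -a-> q4 -b-> q3 -a-> q4 -a-> q0 -b-> q4 -d-> q0 -b-> q4 -c-> q3 -a-> q4 -d-> q0  → end q0, accepted
w2: Trace: q2 -c-> q2 -b-> q0 -b-> q4 -c-> q3 -d-> q0 -b-> q4 -d-> q0 -b-> q4 -a-> q0 -b-> q4 -c-> q3  → end q3, accepted
w3: Trace: q2 -b-> q0 -d-> q0 -a-> q4 -c-> q3 -a-> q4 -d-> q0 -b-> q4 -c-> q3 -b-> q1 -d-> q2 -d-> q3  → end q3, accepted
w4: Trace: q2 -b-> q0 -d-> q0 -c-> q5 -c-> q1 -b-> q4 -a-> q0 -a-> q4 -b-> q3 -c-> q0 -c-> q5 -b-> q1 -d-> q2 -b-> q0 -c-> q5  → end q5, accepted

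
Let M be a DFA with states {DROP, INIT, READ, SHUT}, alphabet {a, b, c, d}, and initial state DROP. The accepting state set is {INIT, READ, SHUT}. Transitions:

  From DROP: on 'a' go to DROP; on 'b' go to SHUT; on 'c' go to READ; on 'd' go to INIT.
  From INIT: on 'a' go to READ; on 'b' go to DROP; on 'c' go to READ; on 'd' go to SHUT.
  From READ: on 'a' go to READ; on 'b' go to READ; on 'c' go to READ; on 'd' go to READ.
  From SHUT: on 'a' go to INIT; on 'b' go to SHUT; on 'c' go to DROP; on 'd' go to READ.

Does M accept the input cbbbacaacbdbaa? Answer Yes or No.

Trace: DROP -c-> READ -b-> READ -b-> READ -b-> READ -a-> READ -c-> READ -a-> READ -a-> READ -c-> READ -b-> READ -d-> READ -b-> READ -a-> READ -a-> READ
End state READ is accepting.

Yes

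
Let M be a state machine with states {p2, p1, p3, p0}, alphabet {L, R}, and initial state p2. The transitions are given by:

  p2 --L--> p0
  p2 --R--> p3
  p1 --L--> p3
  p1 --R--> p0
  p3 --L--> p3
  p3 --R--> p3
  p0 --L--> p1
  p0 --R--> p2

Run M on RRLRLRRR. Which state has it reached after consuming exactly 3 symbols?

start at p2
read 'R': p2 → p3
read 'R': p3 → p3
read 'L': p3 → p3
After 3 symbols: p3.

p3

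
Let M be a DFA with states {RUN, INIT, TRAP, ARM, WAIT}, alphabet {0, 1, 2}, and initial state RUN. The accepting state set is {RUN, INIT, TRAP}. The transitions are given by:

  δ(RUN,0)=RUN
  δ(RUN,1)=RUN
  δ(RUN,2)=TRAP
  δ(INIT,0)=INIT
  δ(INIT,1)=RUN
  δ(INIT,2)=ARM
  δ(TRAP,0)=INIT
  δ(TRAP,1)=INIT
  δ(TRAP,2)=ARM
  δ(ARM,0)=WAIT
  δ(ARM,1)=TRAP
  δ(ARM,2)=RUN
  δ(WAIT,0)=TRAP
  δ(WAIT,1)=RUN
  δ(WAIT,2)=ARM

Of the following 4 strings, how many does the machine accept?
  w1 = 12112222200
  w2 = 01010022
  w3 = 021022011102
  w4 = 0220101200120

3

w1:
  start at RUN
  read '1': RUN → RUN
  read '2': RUN → TRAP
  read '1': TRAP → INIT
  read '1': INIT → RUN
  read '2': RUN → TRAP
  read '2': TRAP → ARM
  read '2': ARM → RUN
  read '2': RUN → TRAP
  read '2': TRAP → ARM
  read '0': ARM → WAIT
  read '0': WAIT → TRAP
  end TRAP, accepted
w2:
  start at RUN
  read '0': RUN → RUN
  read '1': RUN → RUN
  read '0': RUN → RUN
  read '1': RUN → RUN
  read '0': RUN → RUN
  read '0': RUN → RUN
  read '2': RUN → TRAP
  read '2': TRAP → ARM
  end ARM, rejected
w3:
  start at RUN
  read '0': RUN → RUN
  read '2': RUN → TRAP
  read '1': TRAP → INIT
  read '0': INIT → INIT
  read '2': INIT → ARM
  read '2': ARM → RUN
  read '0': RUN → RUN
  read '1': RUN → RUN
  read '1': RUN → RUN
  read '1': RUN → RUN
  read '0': RUN → RUN
  read '2': RUN → TRAP
  end TRAP, accepted
w4:
  start at RUN
  read '0': RUN → RUN
  read '2': RUN → TRAP
  read '2': TRAP → ARM
  read '0': ARM → WAIT
  read '1': WAIT → RUN
  read '0': RUN → RUN
  read '1': RUN → RUN
  read '2': RUN → TRAP
  read '0': TRAP → INIT
  read '0': INIT → INIT
  read '1': INIT → RUN
  read '2': RUN → TRAP
  read '0': TRAP → INIT
  end INIT, accepted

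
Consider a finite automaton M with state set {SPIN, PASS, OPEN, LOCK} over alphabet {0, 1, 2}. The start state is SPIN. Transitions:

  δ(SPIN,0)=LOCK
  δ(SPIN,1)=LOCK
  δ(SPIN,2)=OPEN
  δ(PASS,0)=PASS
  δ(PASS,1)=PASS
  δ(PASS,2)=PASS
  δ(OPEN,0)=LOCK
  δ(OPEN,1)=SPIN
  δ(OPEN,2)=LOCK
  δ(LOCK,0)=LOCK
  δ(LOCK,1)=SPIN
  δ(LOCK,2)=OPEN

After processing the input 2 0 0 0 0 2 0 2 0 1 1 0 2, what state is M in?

OPEN

SPIN → OPEN → LOCK → LOCK → LOCK → LOCK → OPEN → LOCK → OPEN → LOCK → SPIN → LOCK → LOCK → OPEN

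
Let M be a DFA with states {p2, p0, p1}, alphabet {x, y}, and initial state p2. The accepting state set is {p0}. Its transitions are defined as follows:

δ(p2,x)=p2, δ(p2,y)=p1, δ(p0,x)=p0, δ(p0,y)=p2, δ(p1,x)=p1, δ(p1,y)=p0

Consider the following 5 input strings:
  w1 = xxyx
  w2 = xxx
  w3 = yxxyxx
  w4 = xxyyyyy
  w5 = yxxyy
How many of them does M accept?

2

w1: p2 → p2 → p2 → p1 → p1  → end p1, rejected
w2: p2 → p2 → p2 → p2  → end p2, rejected
w3: p2 → p1 → p1 → p1 → p0 → p0 → p0  → end p0, accepted
w4: p2 → p2 → p2 → p1 → p0 → p2 → p1 → p0  → end p0, accepted
w5: p2 → p1 → p1 → p1 → p0 → p2  → end p2, rejected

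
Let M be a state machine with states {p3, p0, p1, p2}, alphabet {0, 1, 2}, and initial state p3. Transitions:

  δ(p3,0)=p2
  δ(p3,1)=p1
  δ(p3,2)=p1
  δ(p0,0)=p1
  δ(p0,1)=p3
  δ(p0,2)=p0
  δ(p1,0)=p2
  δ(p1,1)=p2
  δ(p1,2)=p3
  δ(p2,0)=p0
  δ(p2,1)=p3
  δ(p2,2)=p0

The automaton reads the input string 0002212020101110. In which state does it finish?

start at p3
read '0': p3 → p2
read '0': p2 → p0
read '0': p0 → p1
read '2': p1 → p3
read '2': p3 → p1
read '1': p1 → p2
read '2': p2 → p0
read '0': p0 → p1
read '2': p1 → p3
read '0': p3 → p2
read '1': p2 → p3
read '0': p3 → p2
read '1': p2 → p3
read '1': p3 → p1
read '1': p1 → p2
read '0': p2 → p0

p0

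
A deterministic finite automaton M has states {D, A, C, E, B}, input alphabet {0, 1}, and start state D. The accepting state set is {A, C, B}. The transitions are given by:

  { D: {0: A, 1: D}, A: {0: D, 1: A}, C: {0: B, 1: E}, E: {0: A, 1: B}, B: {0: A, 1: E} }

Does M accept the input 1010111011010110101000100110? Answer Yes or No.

Yes

Trace: D -1-> D -0-> A -1-> A -0-> D -1-> D -1-> D -1-> D -0-> A -1-> A -1-> A -0-> D -1-> D -0-> A -1-> A -1-> A -0-> D -1-> D -0-> A -1-> A -0-> D -0-> A -0-> D -1-> D -0-> A -0-> D -1-> D -1-> D -0-> A
End state A is accepting.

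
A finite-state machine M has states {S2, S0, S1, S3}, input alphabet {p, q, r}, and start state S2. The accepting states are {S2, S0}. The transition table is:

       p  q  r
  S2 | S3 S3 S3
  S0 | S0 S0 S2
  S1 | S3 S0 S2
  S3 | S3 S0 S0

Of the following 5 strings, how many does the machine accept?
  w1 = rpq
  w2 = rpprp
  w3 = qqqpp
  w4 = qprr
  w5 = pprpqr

5

w1:
  start at S2
  read 'r': S2 → S3
  read 'p': S3 → S3
  read 'q': S3 → S0
  end S0, accepted
w2:
  start at S2
  read 'r': S2 → S3
  read 'p': S3 → S3
  read 'p': S3 → S3
  read 'r': S3 → S0
  read 'p': S0 → S0
  end S0, accepted
w3:
  start at S2
  read 'q': S2 → S3
  read 'q': S3 → S0
  read 'q': S0 → S0
  read 'p': S0 → S0
  read 'p': S0 → S0
  end S0, accepted
w4:
  start at S2
  read 'q': S2 → S3
  read 'p': S3 → S3
  read 'r': S3 → S0
  read 'r': S0 → S2
  end S2, accepted
w5:
  start at S2
  read 'p': S2 → S3
  read 'p': S3 → S3
  read 'r': S3 → S0
  read 'p': S0 → S0
  read 'q': S0 → S0
  read 'r': S0 → S2
  end S2, accepted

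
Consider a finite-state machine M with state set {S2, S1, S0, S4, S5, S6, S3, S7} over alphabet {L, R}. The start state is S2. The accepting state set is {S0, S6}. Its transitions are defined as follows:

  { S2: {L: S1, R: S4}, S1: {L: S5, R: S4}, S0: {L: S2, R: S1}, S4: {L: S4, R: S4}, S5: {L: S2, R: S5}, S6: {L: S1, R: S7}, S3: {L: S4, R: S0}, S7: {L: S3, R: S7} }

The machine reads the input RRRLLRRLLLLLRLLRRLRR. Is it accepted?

No

Trace: S2 -R-> S4 -R-> S4 -R-> S4 -L-> S4 -L-> S4 -R-> S4 -R-> S4 -L-> S4 -L-> S4 -L-> S4 -L-> S4 -L-> S4 -R-> S4 -L-> S4 -L-> S4 -R-> S4 -R-> S4 -L-> S4 -R-> S4 -R-> S4
End state S4 is not accepting.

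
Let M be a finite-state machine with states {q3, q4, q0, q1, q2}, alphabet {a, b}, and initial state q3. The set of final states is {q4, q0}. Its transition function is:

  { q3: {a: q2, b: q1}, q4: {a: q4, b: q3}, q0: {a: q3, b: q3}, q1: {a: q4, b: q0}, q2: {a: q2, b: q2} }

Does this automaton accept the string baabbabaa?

Trace: q3 -b-> q1 -a-> q4 -a-> q4 -b-> q3 -b-> q1 -a-> q4 -b-> q3 -a-> q2 -a-> q2
End state q2 is not accepting.

No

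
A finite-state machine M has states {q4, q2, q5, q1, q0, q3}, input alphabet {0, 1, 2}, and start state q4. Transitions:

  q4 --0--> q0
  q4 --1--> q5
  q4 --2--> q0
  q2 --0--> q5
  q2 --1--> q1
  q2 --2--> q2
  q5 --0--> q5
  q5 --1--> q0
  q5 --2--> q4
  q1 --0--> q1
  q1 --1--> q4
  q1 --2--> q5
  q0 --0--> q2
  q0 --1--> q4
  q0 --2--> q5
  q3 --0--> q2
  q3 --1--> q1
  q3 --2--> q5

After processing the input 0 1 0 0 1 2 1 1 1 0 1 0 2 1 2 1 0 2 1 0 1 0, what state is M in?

q0

Trace: q4 -0-> q0 -1-> q4 -0-> q0 -0-> q2 -1-> q1 -2-> q5 -1-> q0 -1-> q4 -1-> q5 -0-> q5 -1-> q0 -0-> q2 -2-> q2 -1-> q1 -2-> q5 -1-> q0 -0-> q2 -2-> q2 -1-> q1 -0-> q1 -1-> q4 -0-> q0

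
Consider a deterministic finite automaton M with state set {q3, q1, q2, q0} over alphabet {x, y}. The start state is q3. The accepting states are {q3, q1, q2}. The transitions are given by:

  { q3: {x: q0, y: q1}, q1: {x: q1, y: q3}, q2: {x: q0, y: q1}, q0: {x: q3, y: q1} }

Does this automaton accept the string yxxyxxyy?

q3 → q1 → q1 → q1 → q3 → q0 → q3 → q1 → q3
End state q3 is accepting.

Yes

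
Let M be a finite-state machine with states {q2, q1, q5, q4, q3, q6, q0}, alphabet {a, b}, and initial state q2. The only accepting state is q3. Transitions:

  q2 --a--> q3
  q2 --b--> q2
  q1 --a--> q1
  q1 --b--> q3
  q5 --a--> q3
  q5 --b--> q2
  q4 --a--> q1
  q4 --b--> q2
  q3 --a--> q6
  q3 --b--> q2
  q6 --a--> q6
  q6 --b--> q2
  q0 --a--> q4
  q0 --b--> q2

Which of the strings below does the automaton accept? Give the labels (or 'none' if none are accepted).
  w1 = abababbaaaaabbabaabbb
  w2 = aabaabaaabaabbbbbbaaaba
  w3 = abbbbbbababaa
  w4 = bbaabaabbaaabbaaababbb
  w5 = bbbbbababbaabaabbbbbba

w2, w5

w1:
  start at q2
  read 'a': q2 → q3
  read 'b': q3 → q2
  read 'a': q2 → q3
  read 'b': q3 → q2
  read 'a': q2 → q3
  read 'b': q3 → q2
  read 'b': q2 → q2
  read 'a': q2 → q3
  read 'a': q3 → q6
  read 'a': q6 → q6
  read 'a': q6 → q6
  read 'a': q6 → q6
  read 'b': q6 → q2
  read 'b': q2 → q2
  read 'a': q2 → q3
  read 'b': q3 → q2
  read 'a': q2 → q3
  read 'a': q3 → q6
  read 'b': q6 → q2
  read 'b': q2 → q2
  read 'b': q2 → q2
  end q2, rejected
w2:
  start at q2
  read 'a': q2 → q3
  read 'a': q3 → q6
  read 'b': q6 → q2
  read 'a': q2 → q3
  read 'a': q3 → q6
  read 'b': q6 → q2
  read 'a': q2 → q3
  read 'a': q3 → q6
  read 'a': q6 → q6
  read 'b': q6 → q2
  read 'a': q2 → q3
  read 'a': q3 → q6
  read 'b': q6 → q2
  read 'b': q2 → q2
  read 'b': q2 → q2
  read 'b': q2 → q2
  read 'b': q2 → q2
  read 'b': q2 → q2
  read 'a': q2 → q3
  read 'a': q3 → q6
  read 'a': q6 → q6
  read 'b': q6 → q2
  read 'a': q2 → q3
  end q3, accepted
w3:
  start at q2
  read 'a': q2 → q3
  read 'b': q3 → q2
  read 'b': q2 → q2
  read 'b': q2 → q2
  read 'b': q2 → q2
  read 'b': q2 → q2
  read 'b': q2 → q2
  read 'a': q2 → q3
  read 'b': q3 → q2
  read 'a': q2 → q3
  read 'b': q3 → q2
  read 'a': q2 → q3
  read 'a': q3 → q6
  end q6, rejected
w4:
  start at q2
  read 'b': q2 → q2
  read 'b': q2 → q2
  read 'a': q2 → q3
  read 'a': q3 → q6
  read 'b': q6 → q2
  read 'a': q2 → q3
  read 'a': q3 → q6
  read 'b': q6 → q2
  read 'b': q2 → q2
  read 'a': q2 → q3
  read 'a': q3 → q6
  read 'a': q6 → q6
  read 'b': q6 → q2
  read 'b': q2 → q2
  read 'a': q2 → q3
  read 'a': q3 → q6
  read 'a': q6 → q6
  read 'b': q6 → q2
  read 'a': q2 → q3
  read 'b': q3 → q2
  read 'b': q2 → q2
  read 'b': q2 → q2
  end q2, rejected
w5:
  start at q2
  read 'b': q2 → q2
  read 'b': q2 → q2
  read 'b': q2 → q2
  read 'b': q2 → q2
  read 'b': q2 → q2
  read 'a': q2 → q3
  read 'b': q3 → q2
  read 'a': q2 → q3
  read 'b': q3 → q2
  read 'b': q2 → q2
  read 'a': q2 → q3
  read 'a': q3 → q6
  read 'b': q6 → q2
  read 'a': q2 → q3
  read 'a': q3 → q6
  read 'b': q6 → q2
  read 'b': q2 → q2
  read 'b': q2 → q2
  read 'b': q2 → q2
  read 'b': q2 → q2
  read 'b': q2 → q2
  read 'a': q2 → q3
  end q3, accepted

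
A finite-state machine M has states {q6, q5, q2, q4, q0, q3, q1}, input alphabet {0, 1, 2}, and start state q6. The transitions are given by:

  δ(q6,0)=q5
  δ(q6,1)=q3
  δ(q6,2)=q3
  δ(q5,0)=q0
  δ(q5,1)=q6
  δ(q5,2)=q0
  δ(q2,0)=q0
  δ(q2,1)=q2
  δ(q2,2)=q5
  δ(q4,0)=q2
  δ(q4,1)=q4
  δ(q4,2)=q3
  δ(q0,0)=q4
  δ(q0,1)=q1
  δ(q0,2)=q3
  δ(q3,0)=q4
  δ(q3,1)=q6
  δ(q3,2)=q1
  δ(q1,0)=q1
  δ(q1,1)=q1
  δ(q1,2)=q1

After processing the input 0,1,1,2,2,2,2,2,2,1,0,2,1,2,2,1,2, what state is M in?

q1

q6 → q5 → q6 → q3 → q1 → q1 → q1 → q1 → q1 → q1 → q1 → q1 → q1 → q1 → q1 → q1 → q1 → q1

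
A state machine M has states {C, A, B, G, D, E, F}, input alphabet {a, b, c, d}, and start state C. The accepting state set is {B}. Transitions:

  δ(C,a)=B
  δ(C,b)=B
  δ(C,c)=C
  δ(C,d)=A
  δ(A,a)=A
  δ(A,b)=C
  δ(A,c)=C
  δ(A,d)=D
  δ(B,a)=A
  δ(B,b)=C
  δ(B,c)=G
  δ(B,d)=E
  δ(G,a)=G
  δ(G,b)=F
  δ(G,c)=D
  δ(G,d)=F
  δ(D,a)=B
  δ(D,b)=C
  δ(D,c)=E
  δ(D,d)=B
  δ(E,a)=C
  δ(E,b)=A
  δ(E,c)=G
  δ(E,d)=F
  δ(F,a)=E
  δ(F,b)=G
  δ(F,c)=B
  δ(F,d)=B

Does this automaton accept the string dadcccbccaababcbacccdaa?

No

start at C
read 'd': C → A
read 'a': A → A
read 'd': A → D
read 'c': D → E
read 'c': E → G
read 'c': G → D
read 'b': D → C
read 'c': C → C
read 'c': C → C
read 'a': C → B
read 'a': B → A
read 'b': A → C
read 'a': C → B
read 'b': B → C
read 'c': C → C
read 'b': C → B
read 'a': B → A
read 'c': A → C
read 'c': C → C
read 'c': C → C
read 'd': C → A
read 'a': A → A
read 'a': A → A
End state A is not accepting.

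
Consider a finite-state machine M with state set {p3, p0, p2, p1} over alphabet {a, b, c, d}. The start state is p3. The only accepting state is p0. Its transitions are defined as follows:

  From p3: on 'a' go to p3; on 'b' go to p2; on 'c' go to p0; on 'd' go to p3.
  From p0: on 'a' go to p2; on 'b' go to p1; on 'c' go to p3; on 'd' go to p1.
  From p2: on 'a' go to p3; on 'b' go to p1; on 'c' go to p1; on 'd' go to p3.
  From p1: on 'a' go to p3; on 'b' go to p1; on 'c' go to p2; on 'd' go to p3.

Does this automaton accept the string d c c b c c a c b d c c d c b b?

No

start at p3
read 'd': p3 → p3
read 'c': p3 → p0
read 'c': p0 → p3
read 'b': p3 → p2
read 'c': p2 → p1
read 'c': p1 → p2
read 'a': p2 → p3
read 'c': p3 → p0
read 'b': p0 → p1
read 'd': p1 → p3
read 'c': p3 → p0
read 'c': p0 → p3
read 'd': p3 → p3
read 'c': p3 → p0
read 'b': p0 → p1
read 'b': p1 → p1
End state p1 is not accepting.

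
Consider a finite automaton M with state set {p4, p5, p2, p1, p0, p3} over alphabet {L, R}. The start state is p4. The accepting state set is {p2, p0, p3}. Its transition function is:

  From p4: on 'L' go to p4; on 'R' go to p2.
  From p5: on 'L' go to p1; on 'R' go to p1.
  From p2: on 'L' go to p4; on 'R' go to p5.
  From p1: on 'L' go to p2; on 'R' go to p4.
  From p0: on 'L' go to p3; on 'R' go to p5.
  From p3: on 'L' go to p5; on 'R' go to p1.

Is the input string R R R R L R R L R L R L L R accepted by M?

Trace: p4 -R-> p2 -R-> p5 -R-> p1 -R-> p4 -L-> p4 -R-> p2 -R-> p5 -L-> p1 -R-> p4 -L-> p4 -R-> p2 -L-> p4 -L-> p4 -R-> p2
End state p2 is accepting.

Yes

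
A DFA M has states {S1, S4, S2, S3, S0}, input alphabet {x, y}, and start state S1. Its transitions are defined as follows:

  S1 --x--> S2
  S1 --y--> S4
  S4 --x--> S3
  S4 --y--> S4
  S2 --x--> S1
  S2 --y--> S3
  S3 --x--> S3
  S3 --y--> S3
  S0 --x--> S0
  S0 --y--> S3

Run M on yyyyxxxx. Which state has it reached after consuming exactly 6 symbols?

S3

start at S1
read 'y': S1 → S4
read 'y': S4 → S4
read 'y': S4 → S4
read 'y': S4 → S4
read 'x': S4 → S3
read 'x': S3 → S3
After 6 symbols: S3.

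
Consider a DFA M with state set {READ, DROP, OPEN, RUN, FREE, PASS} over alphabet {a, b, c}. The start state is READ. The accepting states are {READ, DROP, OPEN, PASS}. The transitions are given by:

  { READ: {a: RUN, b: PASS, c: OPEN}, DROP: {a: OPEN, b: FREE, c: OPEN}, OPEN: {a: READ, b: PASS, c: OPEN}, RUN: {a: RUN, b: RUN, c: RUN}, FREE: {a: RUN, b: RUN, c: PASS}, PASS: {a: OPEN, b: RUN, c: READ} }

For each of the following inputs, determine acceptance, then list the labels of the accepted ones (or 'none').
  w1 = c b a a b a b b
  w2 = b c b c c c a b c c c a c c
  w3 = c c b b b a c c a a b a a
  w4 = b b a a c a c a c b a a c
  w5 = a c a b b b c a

w2

w1:
  start at READ
  read 'c': READ → OPEN
  read 'b': OPEN → PASS
  read 'a': PASS → OPEN
  read 'a': OPEN → READ
  read 'b': READ → PASS
  read 'a': PASS → OPEN
  read 'b': OPEN → PASS
  read 'b': PASS → RUN
  end RUN, rejected
w2:
  start at READ
  read 'b': READ → PASS
  read 'c': PASS → READ
  read 'b': READ → PASS
  read 'c': PASS → READ
  read 'c': READ → OPEN
  read 'c': OPEN → OPEN
  read 'a': OPEN → READ
  read 'b': READ → PASS
  read 'c': PASS → READ
  read 'c': READ → OPEN
  read 'c': OPEN → OPEN
  read 'a': OPEN → READ
  read 'c': READ → OPEN
  read 'c': OPEN → OPEN
  end OPEN, accepted
w3:
  start at READ
  read 'c': READ → OPEN
  read 'c': OPEN → OPEN
  read 'b': OPEN → PASS
  read 'b': PASS → RUN
  read 'b': RUN → RUN
  read 'a': RUN → RUN
  read 'c': RUN → RUN
  read 'c': RUN → RUN
  read 'a': RUN → RUN
  read 'a': RUN → RUN
  read 'b': RUN → RUN
  read 'a': RUN → RUN
  read 'a': RUN → RUN
  end RUN, rejected
w4:
  start at READ
  read 'b': READ → PASS
  read 'b': PASS → RUN
  read 'a': RUN → RUN
  read 'a': RUN → RUN
  read 'c': RUN → RUN
  read 'a': RUN → RUN
  read 'c': RUN → RUN
  read 'a': RUN → RUN
  read 'c': RUN → RUN
  read 'b': RUN → RUN
  read 'a': RUN → RUN
  read 'a': RUN → RUN
  read 'c': RUN → RUN
  end RUN, rejected
w5:
  start at READ
  read 'a': READ → RUN
  read 'c': RUN → RUN
  read 'a': RUN → RUN
  read 'b': RUN → RUN
  read 'b': RUN → RUN
  read 'b': RUN → RUN
  read 'c': RUN → RUN
  read 'a': RUN → RUN
  end RUN, rejected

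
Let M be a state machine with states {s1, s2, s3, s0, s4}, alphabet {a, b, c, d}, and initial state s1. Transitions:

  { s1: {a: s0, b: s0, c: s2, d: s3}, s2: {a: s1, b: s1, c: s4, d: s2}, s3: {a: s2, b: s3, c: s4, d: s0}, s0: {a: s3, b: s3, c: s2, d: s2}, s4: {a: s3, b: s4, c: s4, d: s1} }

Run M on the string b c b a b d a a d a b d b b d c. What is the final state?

s4

Trace: s1 -b-> s0 -c-> s2 -b-> s1 -a-> s0 -b-> s3 -d-> s0 -a-> s3 -a-> s2 -d-> s2 -a-> s1 -b-> s0 -d-> s2 -b-> s1 -b-> s0 -d-> s2 -c-> s4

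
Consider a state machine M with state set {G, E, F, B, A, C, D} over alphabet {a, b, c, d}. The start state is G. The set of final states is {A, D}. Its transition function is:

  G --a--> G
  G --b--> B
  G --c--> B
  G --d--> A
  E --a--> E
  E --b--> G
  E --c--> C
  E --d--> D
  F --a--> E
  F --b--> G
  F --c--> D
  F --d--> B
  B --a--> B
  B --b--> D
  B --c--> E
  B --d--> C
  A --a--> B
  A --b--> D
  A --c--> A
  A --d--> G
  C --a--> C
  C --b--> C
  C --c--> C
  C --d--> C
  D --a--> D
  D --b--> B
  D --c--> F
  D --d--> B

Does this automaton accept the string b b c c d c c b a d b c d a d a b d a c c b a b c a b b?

Trace: G -b-> B -b-> D -c-> F -c-> D -d-> B -c-> E -c-> C -b-> C -a-> C -d-> C -b-> C -c-> C -d-> C -a-> C -d-> C -a-> C -b-> C -d-> C -a-> C -c-> C -c-> C -b-> C -a-> C -b-> C -c-> C -a-> C -b-> C -b-> C
End state C is not accepting.

No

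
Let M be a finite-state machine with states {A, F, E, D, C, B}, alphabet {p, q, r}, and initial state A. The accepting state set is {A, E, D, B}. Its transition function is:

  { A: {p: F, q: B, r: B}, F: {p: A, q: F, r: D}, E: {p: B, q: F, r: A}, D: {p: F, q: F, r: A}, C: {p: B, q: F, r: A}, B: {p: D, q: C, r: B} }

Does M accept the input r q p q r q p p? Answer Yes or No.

Trace: A -r-> B -q-> C -p-> B -q-> C -r-> A -q-> B -p-> D -p-> F
End state F is not accepting.

No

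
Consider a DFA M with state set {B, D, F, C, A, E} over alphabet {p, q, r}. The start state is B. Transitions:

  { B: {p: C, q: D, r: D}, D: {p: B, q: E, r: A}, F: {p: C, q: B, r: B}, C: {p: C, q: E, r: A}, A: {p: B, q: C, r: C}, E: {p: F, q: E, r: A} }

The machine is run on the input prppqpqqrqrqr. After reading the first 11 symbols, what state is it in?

Trace: B -p-> C -r-> A -p-> B -p-> C -q-> E -p-> F -q-> B -q-> D -r-> A -q-> C -r-> A
After 11 symbols: A.

A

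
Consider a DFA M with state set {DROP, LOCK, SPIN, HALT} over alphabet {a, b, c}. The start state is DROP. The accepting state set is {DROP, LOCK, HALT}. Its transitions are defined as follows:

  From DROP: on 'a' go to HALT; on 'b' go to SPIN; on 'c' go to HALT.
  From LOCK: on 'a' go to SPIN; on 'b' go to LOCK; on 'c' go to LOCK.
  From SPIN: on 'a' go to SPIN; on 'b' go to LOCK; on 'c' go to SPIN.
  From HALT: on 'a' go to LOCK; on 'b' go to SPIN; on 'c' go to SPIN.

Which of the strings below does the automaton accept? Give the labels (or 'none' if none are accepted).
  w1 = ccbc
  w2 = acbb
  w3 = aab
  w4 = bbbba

w1: Trace: DROP -c-> HALT -c-> SPIN -b-> LOCK -c-> LOCK  → end LOCK, accepted
w2: Trace: DROP -a-> HALT -c-> SPIN -b-> LOCK -b-> LOCK  → end LOCK, accepted
w3: Trace: DROP -a-> HALT -a-> LOCK -b-> LOCK  → end LOCK, accepted
w4: Trace: DROP -b-> SPIN -b-> LOCK -b-> LOCK -b-> LOCK -a-> SPIN  → end SPIN, rejected

w1, w2, w3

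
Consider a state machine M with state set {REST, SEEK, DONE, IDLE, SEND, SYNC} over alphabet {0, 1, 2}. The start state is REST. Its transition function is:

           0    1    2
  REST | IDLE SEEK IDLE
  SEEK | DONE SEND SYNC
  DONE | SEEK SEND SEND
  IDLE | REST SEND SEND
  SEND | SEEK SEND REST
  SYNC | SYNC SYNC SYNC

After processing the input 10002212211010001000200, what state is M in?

REST → SEEK → DONE → SEEK → DONE → SEND → REST → SEEK → SYNC → SYNC → SYNC → SYNC → SYNC → SYNC → SYNC → SYNC → SYNC → SYNC → SYNC → SYNC → SYNC → SYNC → SYNC → SYNC

SYNC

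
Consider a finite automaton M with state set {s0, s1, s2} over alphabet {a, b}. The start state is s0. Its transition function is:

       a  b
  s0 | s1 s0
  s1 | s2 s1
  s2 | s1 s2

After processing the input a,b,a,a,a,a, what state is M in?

Trace: s0 -a-> s1 -b-> s1 -a-> s2 -a-> s1 -a-> s2 -a-> s1

s1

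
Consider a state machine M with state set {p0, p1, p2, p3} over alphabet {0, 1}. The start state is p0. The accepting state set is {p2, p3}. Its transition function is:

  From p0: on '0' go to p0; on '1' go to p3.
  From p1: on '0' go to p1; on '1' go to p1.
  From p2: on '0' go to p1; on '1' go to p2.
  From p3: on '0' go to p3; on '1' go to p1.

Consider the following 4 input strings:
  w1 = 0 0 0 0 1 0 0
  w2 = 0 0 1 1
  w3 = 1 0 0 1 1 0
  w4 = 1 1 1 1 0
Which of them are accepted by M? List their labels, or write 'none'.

w1:
  start at p0
  read '0': p0 → p0
  read '0': p0 → p0
  read '0': p0 → p0
  read '0': p0 → p0
  read '1': p0 → p3
  read '0': p3 → p3
  read '0': p3 → p3
  end p3, accepted
w2:
  start at p0
  read '0': p0 → p0
  read '0': p0 → p0
  read '1': p0 → p3
  read '1': p3 → p1
  end p1, rejected
w3:
  start at p0
  read '1': p0 → p3
  read '0': p3 → p3
  read '0': p3 → p3
  read '1': p3 → p1
  read '1': p1 → p1
  read '0': p1 → p1
  end p1, rejected
w4:
  start at p0
  read '1': p0 → p3
  read '1': p3 → p1
  read '1': p1 → p1
  read '1': p1 → p1
  read '0': p1 → p1
  end p1, rejected

w1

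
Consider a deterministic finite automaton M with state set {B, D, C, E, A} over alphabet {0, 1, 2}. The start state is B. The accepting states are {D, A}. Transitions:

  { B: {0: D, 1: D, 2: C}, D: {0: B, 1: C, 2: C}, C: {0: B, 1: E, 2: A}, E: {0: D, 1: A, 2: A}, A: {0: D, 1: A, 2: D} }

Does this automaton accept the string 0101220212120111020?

Trace: B -0-> D -1-> C -0-> B -1-> D -2-> C -2-> A -0-> D -2-> C -1-> E -2-> A -1-> A -2-> D -0-> B -1-> D -1-> C -1-> E -0-> D -2-> C -0-> B
End state B is not accepting.

No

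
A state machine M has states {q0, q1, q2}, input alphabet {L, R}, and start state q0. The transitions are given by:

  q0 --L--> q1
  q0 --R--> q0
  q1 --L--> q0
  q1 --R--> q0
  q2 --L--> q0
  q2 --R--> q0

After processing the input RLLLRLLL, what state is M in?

q1

start at q0
read 'R': q0 → q0
read 'L': q0 → q1
read 'L': q1 → q0
read 'L': q0 → q1
read 'R': q1 → q0
read 'L': q0 → q1
read 'L': q1 → q0
read 'L': q0 → q1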